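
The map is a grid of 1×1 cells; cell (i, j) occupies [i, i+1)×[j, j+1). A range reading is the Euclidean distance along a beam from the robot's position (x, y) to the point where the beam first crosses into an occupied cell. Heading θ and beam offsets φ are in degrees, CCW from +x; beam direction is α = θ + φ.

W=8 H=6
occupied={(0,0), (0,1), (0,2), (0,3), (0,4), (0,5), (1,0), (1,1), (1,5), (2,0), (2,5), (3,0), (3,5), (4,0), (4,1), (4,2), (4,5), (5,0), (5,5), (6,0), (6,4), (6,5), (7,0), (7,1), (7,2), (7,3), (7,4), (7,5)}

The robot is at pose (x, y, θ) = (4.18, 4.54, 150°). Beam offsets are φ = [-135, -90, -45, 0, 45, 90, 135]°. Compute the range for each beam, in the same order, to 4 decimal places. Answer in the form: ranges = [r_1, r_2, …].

beam 1: φ=-135°, α=15°
  d=(0.9659,0.2588)  start (4,4)  tX=0.8489 tY=1.7773  stride 1/|dx|=1.0353 1/|dy|=3.8637
    cross x-line → (5,4), t=0.8489
    cross y-line → (5,5), t=1.7773 (wall)
  → r_1 = 1.7773
beam 2: φ=-90°, α=60°
  d=(0.5000,0.8660)  start (4,4)  tX=1.6400 tY=0.5312  stride 1/|dx|=2.0000 1/|dy|=1.1547
    cross y-line → (4,5), t=0.5312 (wall)
  → r_2 = 0.5312
beam 3: φ=-45°, α=105°
  d=(-0.2588,0.9659)  start (4,4)  tX=0.6955 tY=0.4762  stride 1/|dx|=3.8637 1/|dy|=1.0353
    cross y-line → (4,5), t=0.4762 (wall)
  → r_3 = 0.4762
beam 4: φ=0°, α=150°
  d=(-0.8660,0.5000)  start (4,4)  tX=0.2078 tY=0.9200  stride 1/|dx|=1.1547 1/|dy|=2.0000
    cross x-line → (3,4), t=0.2078
    cross y-line → (3,5), t=0.9200 (wall)
  → r_4 = 0.9200
beam 5: φ=45°, α=195°
  d=(-0.9659,-0.2588)  start (4,4)  tX=0.1863 tY=2.0864  stride 1/|dx|=1.0353 1/|dy|=3.8637
    cross x-line → (3,4), t=0.1863
    cross x-line → (2,4), t=1.2216
    cross y-line → (2,3), t=2.0864
    cross x-line → (1,3), t=2.2569
    cross x-line → (0,3), t=3.2922 (wall)
  → r_5 = 3.2922
beam 6: φ=90°, α=240°
  d=(-0.5000,-0.8660)  start (4,4)  tX=0.3600 tY=0.6235  stride 1/|dx|=2.0000 1/|dy|=1.1547
    cross x-line → (3,4), t=0.3600
    cross y-line → (3,3), t=0.6235
    cross y-line → (3,2), t=1.7782
    cross x-line → (2,2), t=2.3600
    cross y-line → (2,1), t=2.9329
    cross y-line → (2,0), t=4.0876 (wall)
  → r_6 = 4.0876
beam 7: φ=135°, α=285°
  d=(0.2588,-0.9659)  start (4,4)  tX=3.1682 tY=0.5590  stride 1/|dx|=3.8637 1/|dy|=1.0353
    cross y-line → (4,3), t=0.5590
    cross y-line → (4,2), t=1.5943 (wall)
  → r_7 = 1.5943

ranges = [1.7773, 0.5312, 0.4762, 0.9200, 3.2922, 4.0876, 1.5943]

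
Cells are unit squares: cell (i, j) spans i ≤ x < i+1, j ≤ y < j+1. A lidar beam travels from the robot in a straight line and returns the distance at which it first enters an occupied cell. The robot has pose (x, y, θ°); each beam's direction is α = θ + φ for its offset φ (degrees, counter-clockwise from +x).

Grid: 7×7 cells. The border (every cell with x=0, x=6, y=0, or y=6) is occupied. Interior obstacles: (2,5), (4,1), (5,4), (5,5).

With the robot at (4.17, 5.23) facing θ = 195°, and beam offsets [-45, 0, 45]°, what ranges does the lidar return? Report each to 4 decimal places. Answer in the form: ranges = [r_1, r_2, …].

beam 1: φ=-45°, α=150°
  d=(-0.8660,0.5000)  start (4,5)  tX=0.1963 tY=1.5400  stride 1/|dx|=1.1547 1/|dy|=2.0000
    cross x-line → (3,5), t=0.1963
    cross x-line → (2,5), t=1.3510 (wall)
  → r_1 = 1.3510
beam 2: φ=0°, α=195°
  d=(-0.9659,-0.2588)  start (4,5)  tX=0.1760 tY=0.8887  stride 1/|dx|=1.0353 1/|dy|=3.8637
    cross x-line → (3,5), t=0.1760
    cross y-line → (3,4), t=0.8887
    cross x-line → (2,4), t=1.2113
    cross x-line → (1,4), t=2.2465
    cross x-line → (0,4), t=3.2818 (wall)
  → r_2 = 3.2818
beam 3: φ=45°, α=240°
  d=(-0.5000,-0.8660)  start (4,5)  tX=0.3400 tY=0.2656  stride 1/|dx|=2.0000 1/|dy|=1.1547
    cross y-line → (4,4), t=0.2656
    cross x-line → (3,4), t=0.3400
    cross y-line → (3,3), t=1.4203
    cross x-line → (2,3), t=2.3400
    cross y-line → (2,2), t=2.5750
    cross y-line → (2,1), t=3.7297
    cross x-line → (1,1), t=4.3400
    cross y-line → (1,0), t=4.8844 (wall)
  → r_3 = 4.8844

ranges = [1.3510, 3.2818, 4.8844]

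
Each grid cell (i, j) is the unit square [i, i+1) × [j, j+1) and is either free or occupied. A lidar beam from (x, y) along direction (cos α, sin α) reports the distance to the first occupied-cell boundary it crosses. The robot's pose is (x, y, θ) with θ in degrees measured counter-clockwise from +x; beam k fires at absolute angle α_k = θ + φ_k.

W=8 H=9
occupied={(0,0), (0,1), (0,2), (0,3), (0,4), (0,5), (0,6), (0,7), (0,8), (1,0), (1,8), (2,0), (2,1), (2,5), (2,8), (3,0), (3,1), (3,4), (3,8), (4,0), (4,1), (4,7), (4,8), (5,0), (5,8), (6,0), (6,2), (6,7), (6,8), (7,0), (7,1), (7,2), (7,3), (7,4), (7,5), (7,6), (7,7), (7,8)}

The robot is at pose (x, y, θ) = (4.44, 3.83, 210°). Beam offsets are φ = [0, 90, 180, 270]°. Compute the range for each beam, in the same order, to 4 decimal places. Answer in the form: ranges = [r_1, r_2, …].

beam 1: φ=0°, α=210°
  d=(-0.8660,-0.5000)  start (4,3)  tX=0.5081 tY=1.6600  stride 1/|dx|=1.1547 1/|dy|=2.0000
    cross x-line → (3,3), t=0.5081
    cross y-line → (3,2), t=1.6600
    cross x-line → (2,2), t=1.6628
    cross x-line → (1,2), t=2.8175
    cross y-line → (1,1), t=3.6600
    cross x-line → (0,1), t=3.9722 (wall)
  → r_1 = 3.9722
beam 2: φ=90°, α=300°
  d=(0.5000,-0.8660)  start (4,3)  tX=1.1200 tY=0.9584  stride 1/|dx|=2.0000 1/|dy|=1.1547
    cross y-line → (4,2), t=0.9584
    cross x-line → (5,2), t=1.1200
    cross y-line → (5,1), t=2.1131
    cross x-line → (6,1), t=3.1200
    cross y-line → (6,0), t=3.2678 (wall)
  → r_2 = 3.2678
beam 3: φ=180°, α=30°
  d=(0.8660,0.5000)  start (4,3)  tX=0.6466 tY=0.3400  stride 1/|dx|=1.1547 1/|dy|=2.0000
    cross y-line → (4,4), t=0.3400
    cross x-line → (5,4), t=0.6466
    cross x-line → (6,4), t=1.8013
    cross y-line → (6,5), t=2.3400
    cross x-line → (7,5), t=2.9560 (wall)
  → r_3 = 2.9560
beam 4: φ=270°, α=120°
  d=(-0.5000,0.8660)  start (4,3)  tX=0.8800 tY=0.1963  stride 1/|dx|=2.0000 1/|dy|=1.1547
    cross y-line → (4,4), t=0.1963
    cross x-line → (3,4), t=0.8800 (wall)
  → r_4 = 0.8800

ranges = [3.9722, 3.2678, 2.9560, 0.8800]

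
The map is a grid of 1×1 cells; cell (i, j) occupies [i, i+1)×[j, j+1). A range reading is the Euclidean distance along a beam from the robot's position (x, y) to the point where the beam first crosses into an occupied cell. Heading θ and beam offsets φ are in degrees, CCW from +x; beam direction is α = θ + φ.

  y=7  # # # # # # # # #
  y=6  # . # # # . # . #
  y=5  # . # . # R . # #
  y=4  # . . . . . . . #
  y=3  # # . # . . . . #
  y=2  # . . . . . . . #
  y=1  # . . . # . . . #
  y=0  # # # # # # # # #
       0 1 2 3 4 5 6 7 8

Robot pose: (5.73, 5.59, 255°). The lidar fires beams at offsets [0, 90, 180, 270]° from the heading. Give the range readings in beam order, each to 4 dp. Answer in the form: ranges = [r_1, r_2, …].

ranges = [3.7166, 1.3148, 1.0432, 0.7558]

beam 1: φ=0°, α=255°
  cosα=-0.2588 sinα=-0.9659 | (5,5) | tMaxX 2.8205 tMaxY 0.6108 | tΔX 3.8637 tΔY 1.0353
    t=0.6108 [y] (5,4)
    t=1.6461 [y] (5,3)
    t=2.6814 [y] (5,2)
    t=2.8205 [x] (4,2)
    t=3.7166 [y] (4,1) — stop
  → r_1 = 3.7166
beam 2: φ=90°, α=345°
  cosα=0.9659 sinα=-0.2588 | (5,5) | tMaxX 0.2795 tMaxY 2.2796 | tΔX 1.0353 tΔY 3.8637
    t=0.2795 [x] (6,5)
    t=1.3148 [x] (7,5) — stop
  → r_2 = 1.3148
beam 3: φ=180°, α=75°
  cosα=0.2588 sinα=0.9659 | (5,5) | tMaxX 1.0432 tMaxY 0.4245 | tΔX 3.8637 tΔY 1.0353
    t=0.4245 [y] (5,6)
    t=1.0432 [x] (6,6) — stop
  → r_3 = 1.0432
beam 4: φ=270°, α=165°
  cosα=-0.9659 sinα=0.2588 | (5,5) | tMaxX 0.7558 tMaxY 1.5841 | tΔX 1.0353 tΔY 3.8637
    t=0.7558 [x] (4,5) — stop
  → r_4 = 0.7558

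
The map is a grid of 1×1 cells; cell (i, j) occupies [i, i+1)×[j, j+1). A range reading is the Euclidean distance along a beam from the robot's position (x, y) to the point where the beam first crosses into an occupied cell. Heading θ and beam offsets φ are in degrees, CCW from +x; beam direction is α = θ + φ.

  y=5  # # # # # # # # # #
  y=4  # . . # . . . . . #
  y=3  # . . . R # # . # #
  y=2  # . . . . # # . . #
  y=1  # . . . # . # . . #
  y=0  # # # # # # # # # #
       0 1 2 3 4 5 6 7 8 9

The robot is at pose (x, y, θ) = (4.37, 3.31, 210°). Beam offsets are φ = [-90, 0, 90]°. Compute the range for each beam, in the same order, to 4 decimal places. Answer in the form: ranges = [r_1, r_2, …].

beam 1: φ=-90°, α=120°
  direction (-0.5000, 0.8660); cell (4,3); t to first gridline: x 0.7400, y 0.7967 (then +2.0000 / +1.1547)
    (3,3) via x @ 0.7400
    (3,4) via y @ 0.7967  # hit
  → r_1 = 0.7967
beam 2: φ=0°, α=210°
  direction (-0.8660, -0.5000); cell (4,3); t to first gridline: x 0.4272, y 0.6200 (then +1.1547 / +2.0000)
    (3,3) via x @ 0.4272
    (3,2) via y @ 0.6200
    (2,2) via x @ 1.5819
    (2,1) via y @ 2.6200
    (1,1) via x @ 2.7366
    (0,1) via x @ 3.8913  # hit
  → r_2 = 3.8913
beam 3: φ=90°, α=300°
  direction (0.5000, -0.8660); cell (4,3); t to first gridline: x 1.2600, y 0.3580 (then +2.0000 / +1.1547)
    (4,2) via y @ 0.3580
    (5,2) via x @ 1.2600  # hit
  → r_3 = 1.2600

ranges = [0.7967, 3.8913, 1.2600]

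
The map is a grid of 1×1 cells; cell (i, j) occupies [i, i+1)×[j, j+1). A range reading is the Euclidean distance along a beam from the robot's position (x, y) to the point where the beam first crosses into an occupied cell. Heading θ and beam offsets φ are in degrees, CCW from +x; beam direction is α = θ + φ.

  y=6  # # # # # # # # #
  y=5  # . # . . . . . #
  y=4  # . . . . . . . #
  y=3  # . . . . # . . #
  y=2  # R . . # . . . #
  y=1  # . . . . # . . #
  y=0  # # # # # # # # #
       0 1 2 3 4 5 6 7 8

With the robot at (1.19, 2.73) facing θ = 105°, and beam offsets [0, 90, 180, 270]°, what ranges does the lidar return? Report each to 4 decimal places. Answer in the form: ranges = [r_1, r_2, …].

beam 1: φ=0°, α=105°
  cosα=-0.2588 sinα=0.9659 | (1,2) | tMaxX 0.7341 tMaxY 0.2795 | tΔX 3.8637 tΔY 1.0353
    t=0.2795 [y] (1,3)
    t=0.7341 [x] (0,3) — stop
  → r_1 = 0.7341
beam 2: φ=90°, α=195°
  cosα=-0.9659 sinα=-0.2588 | (1,2) | tMaxX 0.1967 tMaxY 2.8205 | tΔX 1.0353 tΔY 3.8637
    t=0.1967 [x] (0,2) — stop
  → r_2 = 0.1967
beam 3: φ=180°, α=285°
  cosα=0.2588 sinα=-0.9659 | (1,2) | tMaxX 3.1296 tMaxY 0.7558 | tΔX 3.8637 tΔY 1.0353
    t=0.7558 [y] (1,1)
    t=1.7910 [y] (1,0) — stop
  → r_3 = 1.7910
beam 4: φ=270°, α=15°
  cosα=0.9659 sinα=0.2588 | (1,2) | tMaxX 0.8386 tMaxY 1.0432 | tΔX 1.0353 tΔY 3.8637
    t=0.8386 [x] (2,2)
    t=1.0432 [y] (2,3)
    t=1.8738 [x] (3,3)
    t=2.9091 [x] (4,3)
    t=3.9444 [x] (5,3) — stop
  → r_4 = 3.9444

ranges = [0.7341, 0.1967, 1.7910, 3.9444]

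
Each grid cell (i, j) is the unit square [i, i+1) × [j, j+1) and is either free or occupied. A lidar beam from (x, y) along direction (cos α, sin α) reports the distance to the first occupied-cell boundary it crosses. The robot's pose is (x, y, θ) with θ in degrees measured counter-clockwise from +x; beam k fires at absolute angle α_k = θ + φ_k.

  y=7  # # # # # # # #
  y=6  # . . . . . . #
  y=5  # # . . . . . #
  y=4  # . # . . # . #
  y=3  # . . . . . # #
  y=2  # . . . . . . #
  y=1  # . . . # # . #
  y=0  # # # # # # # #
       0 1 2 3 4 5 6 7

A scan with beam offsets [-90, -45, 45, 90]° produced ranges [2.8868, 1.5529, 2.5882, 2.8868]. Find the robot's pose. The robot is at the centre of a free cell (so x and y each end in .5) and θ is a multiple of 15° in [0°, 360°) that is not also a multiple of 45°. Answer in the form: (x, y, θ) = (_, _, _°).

Candidates: 30 free-cell centres × 16 headings = 480 poses. Raycast each; keep the one whose scan matches to 4 dp.
  (1.5, 3.5, 15°): beam 1 = 2.5882 ≠ 2.8868 ✗
  (6.5, 6.5, 330°): beam 1 = 1.7321 ≠ 2.8868 ✗
  (3.5, 4.5, 330°): beam 1 = 4.0415 ≠ 2.8868 ✗
  …
  (3.5, 4.5, 30°): r_1=2.8868, r_2=1.5529, r_3=2.5882, r_4=2.8868 — all match ✓
No second candidate reproduces the full scan.

(x, y, θ) = (3.5, 4.5, 30°)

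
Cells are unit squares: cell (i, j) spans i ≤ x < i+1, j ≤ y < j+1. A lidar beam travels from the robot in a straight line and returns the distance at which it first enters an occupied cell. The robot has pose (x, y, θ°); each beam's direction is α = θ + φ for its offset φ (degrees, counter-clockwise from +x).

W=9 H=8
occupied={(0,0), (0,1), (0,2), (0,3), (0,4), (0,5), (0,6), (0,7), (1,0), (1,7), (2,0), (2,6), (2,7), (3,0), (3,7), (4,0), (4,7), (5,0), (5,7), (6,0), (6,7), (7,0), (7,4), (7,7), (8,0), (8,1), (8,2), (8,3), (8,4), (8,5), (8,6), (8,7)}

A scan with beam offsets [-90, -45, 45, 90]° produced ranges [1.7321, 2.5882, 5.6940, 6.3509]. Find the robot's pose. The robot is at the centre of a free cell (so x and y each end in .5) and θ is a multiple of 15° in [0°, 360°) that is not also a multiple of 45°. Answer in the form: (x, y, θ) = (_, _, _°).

(x, y, θ) = (2.5, 3.5, 300°)

Enumerate (i+0.5, j+0.5, θ) over the 40 free cells and 16 admissible headings. For each, cast all 4 beams and compare to the given ranges.
  (2.5, 2.5, 240°): beam 2 = 1.5529 ≠ 2.5882 ✗
  (6.5, 3.5, 120°): beam 1 = 1.0000 ≠ 1.7321 ✗
  (4.5, 3.5, 150°): beam 1 = 4.0415 ≠ 1.7321 ✗
  (4.5, 5.5, 150°): beam 2 = 1.5529 ≠ 2.5882 ✗
  …
  (2.5, 3.5, 300°): r_1=1.7321, r_2=2.5882, r_3=5.6940, r_4=6.3509 — all match ✓
Unique over the lattice → pose = (2.5, 3.5, 300°).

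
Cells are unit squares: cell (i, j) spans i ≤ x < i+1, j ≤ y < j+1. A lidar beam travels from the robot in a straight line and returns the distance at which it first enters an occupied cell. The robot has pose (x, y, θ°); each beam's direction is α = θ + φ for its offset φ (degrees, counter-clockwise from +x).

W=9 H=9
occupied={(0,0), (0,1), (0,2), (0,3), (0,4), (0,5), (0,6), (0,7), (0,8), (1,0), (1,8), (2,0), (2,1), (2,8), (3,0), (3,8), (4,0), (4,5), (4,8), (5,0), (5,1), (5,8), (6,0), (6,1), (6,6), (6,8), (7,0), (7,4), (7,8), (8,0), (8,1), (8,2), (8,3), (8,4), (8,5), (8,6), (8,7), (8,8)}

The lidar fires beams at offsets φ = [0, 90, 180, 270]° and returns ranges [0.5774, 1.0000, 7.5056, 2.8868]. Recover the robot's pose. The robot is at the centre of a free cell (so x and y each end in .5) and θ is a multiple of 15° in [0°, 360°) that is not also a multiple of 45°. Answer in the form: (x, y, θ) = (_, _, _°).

(x, y, θ) = (1.5, 5.5, 150°)

Candidates: 43 free-cell centres × 16 headings = 688 poses. Raycast each; keep the one whose scan matches to 4 dp.
  (5.5, 7.5, 255°): beam 1 = 1.9319 ≠ 0.5774 ✗
  (6.5, 5.5, 240°): beam 1 = 5.1962 ≠ 0.5774 ✗
  (1.5, 2.5, 75°): beam 1 = 5.6940 ≠ 0.5774 ✗
  (7.5, 2.5, 285°): beam 1 = 1.5529 ≠ 0.5774 ✗
  (4.5, 7.5, 255°): beam 1 = 1.5529 ≠ 0.5774 ✗
  …
  (1.5, 5.5, 150°): r_1=0.5774, r_2=1.0000, r_3=7.5056, r_4=2.8868 — all match ✓
Only this pose fits every beam.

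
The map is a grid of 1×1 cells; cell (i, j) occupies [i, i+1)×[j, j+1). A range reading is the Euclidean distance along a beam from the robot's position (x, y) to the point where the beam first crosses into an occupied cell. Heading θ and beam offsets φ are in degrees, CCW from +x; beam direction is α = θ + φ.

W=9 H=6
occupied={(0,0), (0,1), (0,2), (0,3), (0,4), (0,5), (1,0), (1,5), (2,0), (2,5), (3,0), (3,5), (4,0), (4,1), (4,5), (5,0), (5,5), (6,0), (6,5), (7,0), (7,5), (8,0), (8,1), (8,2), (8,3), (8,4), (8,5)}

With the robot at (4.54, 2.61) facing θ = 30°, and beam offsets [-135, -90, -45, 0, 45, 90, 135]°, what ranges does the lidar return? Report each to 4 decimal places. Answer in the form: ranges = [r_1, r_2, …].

ranges = [0.6315, 0.7044, 3.5821, 3.9953, 2.4743, 2.7597, 3.6649]

beam 1: φ=-135°, α=255°
  dir = (cos 255°, sin 255°) = (-0.2588, -0.9659); from cell (4,2)
  next x-line at t=2.0864, next y-line at t=0.6315; Δt_x=3.8637, Δt_y=1.0353
    y: enter (4,1) at t=0.6315 ← occupied
  → r_1 = 0.6315
beam 2: φ=-90°, α=300°
  dir = (cos 300°, sin 300°) = (0.5000, -0.8660); from cell (4,2)
  next x-line at t=0.9200, next y-line at t=0.7044; Δt_x=2.0000, Δt_y=1.1547
    y: enter (4,1) at t=0.7044 ← occupied
  → r_2 = 0.7044
beam 3: φ=-45°, α=345°
  dir = (cos 345°, sin 345°) = (0.9659, -0.2588); from cell (4,2)
  next x-line at t=0.4762, next y-line at t=2.3569; Δt_x=1.0353, Δt_y=3.8637
    x: enter (5,2) at t=0.4762
    x: enter (6,2) at t=1.5115
    y: enter (6,1) at t=2.3569
    x: enter (7,1) at t=2.5468
    x: enter (8,1) at t=3.5821 ← occupied
  → r_3 = 3.5821
beam 4: φ=0°, α=30°
  dir = (cos 30°, sin 30°) = (0.8660, 0.5000); from cell (4,2)
  next x-line at t=0.5312, next y-line at t=0.7800; Δt_x=1.1547, Δt_y=2.0000
    x: enter (5,2) at t=0.5312
    y: enter (5,3) at t=0.7800
    x: enter (6,3) at t=1.6859
    y: enter (6,4) at t=2.7800
    x: enter (7,4) at t=2.8406
    x: enter (8,4) at t=3.9953 ← occupied
  → r_4 = 3.9953
beam 5: φ=45°, α=75°
  dir = (cos 75°, sin 75°) = (0.2588, 0.9659); from cell (4,2)
  next x-line at t=1.7773, next y-line at t=0.4038; Δt_x=3.8637, Δt_y=1.0353
    y: enter (4,3) at t=0.4038
    y: enter (4,4) at t=1.4390
    x: enter (5,4) at t=1.7773
    y: enter (5,5) at t=2.4743 ← occupied
  → r_5 = 2.4743
beam 6: φ=90°, α=120°
  dir = (cos 120°, sin 120°) = (-0.5000, 0.8660); from cell (4,2)
  next x-line at t=1.0800, next y-line at t=0.4503; Δt_x=2.0000, Δt_y=1.1547
    y: enter (4,3) at t=0.4503
    x: enter (3,3) at t=1.0800
    y: enter (3,4) at t=1.6050
    y: enter (3,5) at t=2.7597 ← occupied
  → r_6 = 2.7597
beam 7: φ=135°, α=165°
  dir = (cos 165°, sin 165°) = (-0.9659, 0.2588); from cell (4,2)
  next x-line at t=0.5590, next y-line at t=1.5068; Δt_x=1.0353, Δt_y=3.8637
    x: enter (3,2) at t=0.5590
    y: enter (3,3) at t=1.5068
    x: enter (2,3) at t=1.5943
    x: enter (1,3) at t=2.6296
    x: enter (0,3) at t=3.6649 ← occupied
  → r_7 = 3.6649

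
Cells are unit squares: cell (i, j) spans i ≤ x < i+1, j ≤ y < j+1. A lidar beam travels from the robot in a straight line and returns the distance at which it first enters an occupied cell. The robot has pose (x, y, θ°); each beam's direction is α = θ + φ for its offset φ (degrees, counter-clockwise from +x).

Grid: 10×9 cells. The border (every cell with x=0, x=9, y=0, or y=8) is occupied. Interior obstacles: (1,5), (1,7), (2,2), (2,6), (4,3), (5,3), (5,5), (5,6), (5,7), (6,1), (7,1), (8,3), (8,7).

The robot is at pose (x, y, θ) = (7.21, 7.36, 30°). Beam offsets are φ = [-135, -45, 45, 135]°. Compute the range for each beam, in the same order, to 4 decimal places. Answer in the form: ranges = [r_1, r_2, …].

ranges = [6.5844, 0.8179, 0.6626, 1.2527]

beam 1: φ=-135°, α=255°
  d=(-0.2588,-0.9659)  start (7,7)  tX=0.8114 tY=0.3727  stride 1/|dx|=3.8637 1/|dy|=1.0353
    cross y-line → (7,6), t=0.3727
    cross x-line → (6,6), t=0.8114
    cross y-line → (6,5), t=1.4080
    cross y-line → (6,4), t=2.4433
    cross y-line → (6,3), t=3.4785
    cross y-line → (6,2), t=4.5138
    cross x-line → (5,2), t=4.6751
    cross y-line → (5,1), t=5.5491
    cross y-line → (5,0), t=6.5844 (wall)
  → r_1 = 6.5844
beam 2: φ=-45°, α=345°
  d=(0.9659,-0.2588)  start (7,7)  tX=0.8179 tY=1.3909  stride 1/|dx|=1.0353 1/|dy|=3.8637
    cross x-line → (8,7), t=0.8179 (wall)
  → r_2 = 0.8179
beam 3: φ=45°, α=75°
  d=(0.2588,0.9659)  start (7,7)  tX=3.0523 tY=0.6626  stride 1/|dx|=3.8637 1/|dy|=1.0353
    cross y-line → (7,8), t=0.6626 (wall)
  → r_3 = 0.6626
beam 4: φ=135°, α=165°
  d=(-0.9659,0.2588)  start (7,7)  tX=0.2174 tY=2.4728  stride 1/|dx|=1.0353 1/|dy|=3.8637
    cross x-line → (6,7), t=0.2174
    cross x-line → (5,7), t=1.2527 (wall)
  → r_4 = 1.2527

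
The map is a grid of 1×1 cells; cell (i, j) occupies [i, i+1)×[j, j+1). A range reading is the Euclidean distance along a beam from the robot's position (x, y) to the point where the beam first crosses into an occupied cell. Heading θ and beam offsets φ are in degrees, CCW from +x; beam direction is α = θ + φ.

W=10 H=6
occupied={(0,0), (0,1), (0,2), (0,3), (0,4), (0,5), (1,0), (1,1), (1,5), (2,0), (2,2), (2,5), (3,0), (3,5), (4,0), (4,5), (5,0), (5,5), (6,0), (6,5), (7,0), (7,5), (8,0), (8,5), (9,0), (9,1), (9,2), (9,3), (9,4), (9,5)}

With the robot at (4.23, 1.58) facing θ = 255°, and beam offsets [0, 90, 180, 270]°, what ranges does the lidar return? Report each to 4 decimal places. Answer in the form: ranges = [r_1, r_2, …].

ranges = [0.6005, 2.2409, 3.5406, 1.6228]

beam 1: φ=0°, α=255°
  dir = (cos 255°, sin 255°) = (-0.2588, -0.9659); from cell (4,1)
  next x-line at t=0.8887, next y-line at t=0.6005; Δt_x=3.8637, Δt_y=1.0353
    y: enter (4,0) at t=0.6005 ← occupied
  → r_1 = 0.6005
beam 2: φ=90°, α=345°
  dir = (cos 345°, sin 345°) = (0.9659, -0.2588); from cell (4,1)
  next x-line at t=0.7972, next y-line at t=2.2409; Δt_x=1.0353, Δt_y=3.8637
    x: enter (5,1) at t=0.7972
    x: enter (6,1) at t=1.8324
    y: enter (6,0) at t=2.2409 ← occupied
  → r_2 = 2.2409
beam 3: φ=180°, α=75°
  dir = (cos 75°, sin 75°) = (0.2588, 0.9659); from cell (4,1)
  next x-line at t=2.9751, next y-line at t=0.4348; Δt_x=3.8637, Δt_y=1.0353
    y: enter (4,2) at t=0.4348
    y: enter (4,3) at t=1.4701
    y: enter (4,4) at t=2.5054
    x: enter (5,4) at t=2.9751
    y: enter (5,5) at t=3.5406 ← occupied
  → r_3 = 3.5406
beam 4: φ=270°, α=165°
  dir = (cos 165°, sin 165°) = (-0.9659, 0.2588); from cell (4,1)
  next x-line at t=0.2381, next y-line at t=1.6228; Δt_x=1.0353, Δt_y=3.8637
    x: enter (3,1) at t=0.2381
    x: enter (2,1) at t=1.2734
    y: enter (2,2) at t=1.6228 ← occupied
  → r_4 = 1.6228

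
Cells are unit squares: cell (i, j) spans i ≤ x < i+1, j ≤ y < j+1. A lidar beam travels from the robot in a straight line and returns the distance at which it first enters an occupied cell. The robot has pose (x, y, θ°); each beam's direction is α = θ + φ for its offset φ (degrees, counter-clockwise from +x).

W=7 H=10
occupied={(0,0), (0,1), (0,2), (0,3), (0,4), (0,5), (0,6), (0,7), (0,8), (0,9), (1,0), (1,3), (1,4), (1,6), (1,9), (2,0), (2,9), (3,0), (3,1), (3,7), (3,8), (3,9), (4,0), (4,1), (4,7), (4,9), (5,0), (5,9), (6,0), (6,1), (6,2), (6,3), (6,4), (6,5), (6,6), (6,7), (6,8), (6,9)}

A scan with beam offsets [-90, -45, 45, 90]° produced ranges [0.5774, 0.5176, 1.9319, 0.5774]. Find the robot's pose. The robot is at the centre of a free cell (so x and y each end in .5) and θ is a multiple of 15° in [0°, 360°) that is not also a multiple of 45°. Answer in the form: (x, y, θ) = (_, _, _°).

(x, y, θ) = (5.5, 7.5, 240°)

Enumerate (i+0.5, j+0.5, θ) over the 32 free cells and 16 admissible headings. For each, cast all 4 beams and compare to the given ranges.
  (5.5, 5.5, 240°): beam 1 = 5.1962 ≠ 0.5774 ✗
  (5.5, 2.5, 285°): beam 1 = 1.9319 ≠ 0.5774 ✗
  (2.5, 4.5, 255°): beam 1 = 0.5176 ≠ 0.5774 ✗
  …
  (5.5, 7.5, 240°): r_1=0.5774, r_2=0.5176, r_3=1.9319, r_4=0.5774 — all match ✓
No second candidate reproduces the full scan.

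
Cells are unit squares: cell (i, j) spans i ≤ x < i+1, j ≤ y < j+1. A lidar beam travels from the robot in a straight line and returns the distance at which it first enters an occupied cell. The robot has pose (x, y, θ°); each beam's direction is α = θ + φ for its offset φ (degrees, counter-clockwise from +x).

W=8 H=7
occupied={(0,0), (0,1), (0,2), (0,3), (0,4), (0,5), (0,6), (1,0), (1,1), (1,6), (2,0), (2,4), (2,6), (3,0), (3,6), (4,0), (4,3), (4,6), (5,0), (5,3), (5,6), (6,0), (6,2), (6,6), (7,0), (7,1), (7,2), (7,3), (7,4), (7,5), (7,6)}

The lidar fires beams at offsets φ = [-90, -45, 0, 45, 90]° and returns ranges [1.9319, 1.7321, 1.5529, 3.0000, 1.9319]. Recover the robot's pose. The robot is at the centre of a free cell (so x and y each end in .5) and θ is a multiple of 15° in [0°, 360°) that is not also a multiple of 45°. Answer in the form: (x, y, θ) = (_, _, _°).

(x, y, θ) = (3.5, 2.5, 285°)

The pose lattice has 25·16 = 400 candidates. Test each by forward raycasting.
  (3.5, 2.5, 330°): beam 1 = 1.7321 ≠ 1.9319 ✗
  (1.5, 2.5, 210°): beam 1 = 1.0000 ≠ 1.9319 ✗
  (2.5, 1.5, 345°): beam 1 = 0.5176 ≠ 1.9319 ✗
  (5.5, 2.5, 105°): beam 1 = 0.5176 ≠ 1.9319 ✗
  …
  (3.5, 2.5, 285°): r_1=1.9319, r_2=1.7321, r_3=1.5529, r_4=3.0000, r_5=1.9319 — all match ✓
Unique over the lattice → pose = (3.5, 2.5, 285°).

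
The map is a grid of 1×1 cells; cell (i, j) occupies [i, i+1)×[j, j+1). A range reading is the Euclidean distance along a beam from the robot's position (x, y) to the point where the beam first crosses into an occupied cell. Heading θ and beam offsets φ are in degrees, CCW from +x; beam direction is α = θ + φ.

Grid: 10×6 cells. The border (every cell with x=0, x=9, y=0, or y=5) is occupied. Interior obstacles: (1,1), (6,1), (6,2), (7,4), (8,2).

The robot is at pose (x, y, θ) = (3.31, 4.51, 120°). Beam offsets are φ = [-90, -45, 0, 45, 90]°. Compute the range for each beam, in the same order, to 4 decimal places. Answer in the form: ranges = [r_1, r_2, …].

beam 1: φ=-90°, α=30°
  cosα=0.8660 sinα=0.5000 | (3,4) | tMaxX 0.7967 tMaxY 0.9800 | tΔX 1.1547 tΔY 2.0000
    t=0.7967 [x] (4,4)
    t=0.9800 [y] (4,5) — stop
  → r_1 = 0.9800
beam 2: φ=-45°, α=75°
  cosα=0.2588 sinα=0.9659 | (3,4) | tMaxX 2.6660 tMaxY 0.5073 | tΔX 3.8637 tΔY 1.0353
    t=0.5073 [y] (3,5) — stop
  → r_2 = 0.5073
beam 3: φ=0°, α=120°
  cosα=-0.5000 sinα=0.8660 | (3,4) | tMaxX 0.6200 tMaxY 0.5658 | tΔX 2.0000 tΔY 1.1547
    t=0.5658 [y] (3,5) — stop
  → r_3 = 0.5658
beam 4: φ=45°, α=165°
  cosα=-0.9659 sinα=0.2588 | (3,4) | tMaxX 0.3209 tMaxY 1.8932 | tΔX 1.0353 tΔY 3.8637
    t=0.3209 [x] (2,4)
    t=1.3562 [x] (1,4)
    t=1.8932 [y] (1,5) — stop
  → r_4 = 1.8932
beam 5: φ=90°, α=210°
  cosα=-0.8660 sinα=-0.5000 | (3,4) | tMaxX 0.3580 tMaxY 1.0200 | tΔX 1.1547 tΔY 2.0000
    t=0.3580 [x] (2,4)
    t=1.0200 [y] (2,3)
    t=1.5127 [x] (1,3)
    t=2.6674 [x] (0,3) — stop
  → r_5 = 2.6674

ranges = [0.9800, 0.5073, 0.5658, 1.8932, 2.6674]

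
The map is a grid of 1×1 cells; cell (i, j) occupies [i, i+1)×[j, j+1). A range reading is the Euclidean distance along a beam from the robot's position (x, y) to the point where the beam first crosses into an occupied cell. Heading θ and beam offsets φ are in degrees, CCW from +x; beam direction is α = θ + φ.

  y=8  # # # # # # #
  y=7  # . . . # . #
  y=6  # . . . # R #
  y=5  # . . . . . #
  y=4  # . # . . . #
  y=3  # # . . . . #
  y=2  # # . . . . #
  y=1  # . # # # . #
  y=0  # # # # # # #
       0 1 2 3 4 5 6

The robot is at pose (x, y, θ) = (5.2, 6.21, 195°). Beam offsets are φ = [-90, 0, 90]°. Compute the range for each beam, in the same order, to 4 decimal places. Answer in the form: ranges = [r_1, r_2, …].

beam 1: φ=-90°, α=105°
  dir = (cos 105°, sin 105°) = (-0.2588, 0.9659); from cell (5,6)
  next x-line at t=0.7727, next y-line at t=0.8179; Δt_x=3.8637, Δt_y=1.0353
    x: enter (4,6) at t=0.7727 ← occupied
  → r_1 = 0.7727
beam 2: φ=0°, α=195°
  dir = (cos 195°, sin 195°) = (-0.9659, -0.2588); from cell (5,6)
  next x-line at t=0.2071, next y-line at t=0.8114; Δt_x=1.0353, Δt_y=3.8637
    x: enter (4,6) at t=0.2071 ← occupied
  → r_2 = 0.2071
beam 3: φ=90°, α=285°
  dir = (cos 285°, sin 285°) = (0.2588, -0.9659); from cell (5,6)
  next x-line at t=3.0910, next y-line at t=0.2174; Δt_x=3.8637, Δt_y=1.0353
    y: enter (5,5) at t=0.2174
    y: enter (5,4) at t=1.2527
    y: enter (5,3) at t=2.2880
    x: enter (6,3) at t=3.0910 ← occupied
  → r_3 = 3.0910

ranges = [0.7727, 0.2071, 3.0910]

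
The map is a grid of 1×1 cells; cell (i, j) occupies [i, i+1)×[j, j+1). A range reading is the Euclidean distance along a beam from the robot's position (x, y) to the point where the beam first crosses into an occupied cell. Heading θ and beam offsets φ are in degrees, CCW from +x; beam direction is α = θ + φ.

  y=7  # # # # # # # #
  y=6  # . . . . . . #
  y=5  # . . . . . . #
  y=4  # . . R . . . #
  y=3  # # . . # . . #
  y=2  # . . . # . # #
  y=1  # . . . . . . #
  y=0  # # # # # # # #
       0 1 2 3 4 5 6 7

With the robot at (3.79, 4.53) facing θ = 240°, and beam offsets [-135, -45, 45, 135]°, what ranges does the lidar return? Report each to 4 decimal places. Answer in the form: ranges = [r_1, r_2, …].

beam 1: φ=-135°, α=105°
  d=(-0.2588,0.9659)  start (3,4)  tX=3.0523 tY=0.4866  stride 1/|dx|=3.8637 1/|dy|=1.0353
    cross y-line → (3,5), t=0.4866
    cross y-line → (3,6), t=1.5219
    cross y-line → (3,7), t=2.5571 (wall)
  → r_1 = 2.5571
beam 2: φ=-45°, α=195°
  d=(-0.9659,-0.2588)  start (3,4)  tX=0.8179 tY=2.0478  stride 1/|dx|=1.0353 1/|dy|=3.8637
    cross x-line → (2,4), t=0.8179
    cross x-line → (1,4), t=1.8531
    cross y-line → (1,3), t=2.0478 (wall)
  → r_2 = 2.0478
beam 3: φ=45°, α=285°
  d=(0.2588,-0.9659)  start (3,4)  tX=0.8114 tY=0.5487  stride 1/|dx|=3.8637 1/|dy|=1.0353
    cross y-line → (3,3), t=0.5487
    cross x-line → (4,3), t=0.8114 (wall)
  → r_3 = 0.8114
beam 4: φ=135°, α=15°
  d=(0.9659,0.2588)  start (3,4)  tX=0.2174 tY=1.8159  stride 1/|dx|=1.0353 1/|dy|=3.8637
    cross x-line → (4,4), t=0.2174
    cross x-line → (5,4), t=1.2527
    cross y-line → (5,5), t=1.8159
    cross x-line → (6,5), t=2.2880
    cross x-line → (7,5), t=3.3232 (wall)
  → r_4 = 3.3232

ranges = [2.5571, 2.0478, 0.8114, 3.3232]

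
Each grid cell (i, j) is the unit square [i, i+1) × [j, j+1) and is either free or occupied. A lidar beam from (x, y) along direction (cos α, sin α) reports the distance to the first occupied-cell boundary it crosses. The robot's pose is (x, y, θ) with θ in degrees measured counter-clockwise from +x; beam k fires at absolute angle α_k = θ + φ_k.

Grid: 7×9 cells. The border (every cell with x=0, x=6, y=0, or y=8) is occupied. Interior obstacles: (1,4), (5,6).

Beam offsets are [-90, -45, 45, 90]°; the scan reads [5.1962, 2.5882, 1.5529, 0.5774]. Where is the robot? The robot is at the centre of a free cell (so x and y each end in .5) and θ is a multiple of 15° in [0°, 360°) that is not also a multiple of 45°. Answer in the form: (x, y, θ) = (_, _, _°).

Candidates: 33 free-cell centres × 16 headings = 528 poses. Raycast each; keep the one whose scan matches to 4 dp.
  (3.5, 2.5, 105°): beam 1 = 2.5882 ≠ 5.1962 ✗
  (2.5, 4.5, 30°): beam 1 = 4.0415 ≠ 5.1962 ✗
  (1.5, 7.5, 240°): beam 1 = 0.5774 ≠ 5.1962 ✗
  (5.5, 2.5, 165°): beam 1 = 1.9319 ≠ 5.1962 ✗
  (3.5, 5.5, 60°): beam 1 = 2.8868 ≠ 5.1962 ✗
  …
  (2.5, 1.5, 150°): r_1=5.1962, r_2=2.5882, r_3=1.5529, r_4=0.5774 — all match ✓
Unique over the lattice → pose = (2.5, 1.5, 150°).

(x, y, θ) = (2.5, 1.5, 150°)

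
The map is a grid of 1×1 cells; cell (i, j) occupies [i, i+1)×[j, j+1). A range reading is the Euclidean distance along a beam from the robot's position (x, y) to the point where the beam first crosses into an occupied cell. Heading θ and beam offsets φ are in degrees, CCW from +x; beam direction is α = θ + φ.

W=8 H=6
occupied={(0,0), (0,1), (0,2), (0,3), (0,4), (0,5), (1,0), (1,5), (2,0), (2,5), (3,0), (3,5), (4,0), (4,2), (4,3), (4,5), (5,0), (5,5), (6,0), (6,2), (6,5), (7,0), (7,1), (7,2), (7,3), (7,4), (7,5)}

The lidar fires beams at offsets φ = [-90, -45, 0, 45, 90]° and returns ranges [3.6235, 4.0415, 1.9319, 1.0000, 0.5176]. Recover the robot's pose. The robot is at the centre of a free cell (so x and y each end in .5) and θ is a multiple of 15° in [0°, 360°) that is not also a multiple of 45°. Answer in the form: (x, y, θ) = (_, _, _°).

The pose lattice has 21·16 = 336 candidates. Test each by forward raycasting.
  (4.5, 4.5, 120°): beam 1 = 1.0000 ≠ 3.6235 ✗
  (1.5, 3.5, 150°): beam 1 = 1.7321 ≠ 3.6235 ✗
  (3.5, 1.5, 165°): beam 1 = 1.9319 ≠ 3.6235 ✗
  …
  (2.5, 4.5, 345°): r_1=3.6235, r_2=4.0415, r_3=1.9319, r_4=1.0000, r_5=0.5176 — all match ✓
Only this pose fits every beam.

(x, y, θ) = (2.5, 4.5, 345°)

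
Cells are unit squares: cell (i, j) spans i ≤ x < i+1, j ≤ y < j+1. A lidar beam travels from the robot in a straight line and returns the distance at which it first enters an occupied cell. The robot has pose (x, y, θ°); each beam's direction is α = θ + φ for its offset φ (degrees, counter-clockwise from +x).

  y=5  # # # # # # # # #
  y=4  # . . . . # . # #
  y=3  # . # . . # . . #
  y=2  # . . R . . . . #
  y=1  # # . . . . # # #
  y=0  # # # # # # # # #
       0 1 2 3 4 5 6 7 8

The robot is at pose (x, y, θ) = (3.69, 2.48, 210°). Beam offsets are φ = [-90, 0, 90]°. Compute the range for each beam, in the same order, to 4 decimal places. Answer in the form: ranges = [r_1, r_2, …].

beam 1: φ=-90°, α=120°
  direction (-0.5000, 0.8660); cell (3,2); t to first gridline: x 1.3800, y 0.6004 (then +2.0000 / +1.1547)
    (3,3) via y @ 0.6004
    (2,3) via x @ 1.3800  # hit
  → r_1 = 1.3800
beam 2: φ=0°, α=210°
  direction (-0.8660, -0.5000); cell (3,2); t to first gridline: x 0.7967, y 0.9600 (then +1.1547 / +2.0000)
    (2,2) via x @ 0.7967
    (2,1) via y @ 0.9600
    (1,1) via x @ 1.9514  # hit
  → r_2 = 1.9514
beam 3: φ=90°, α=300°
  direction (0.5000, -0.8660); cell (3,2); t to first gridline: x 0.6200, y 0.5543 (then +2.0000 / +1.1547)
    (3,1) via y @ 0.5543
    (4,1) via x @ 0.6200
    (4,0) via y @ 1.7090  # hit
  → r_3 = 1.7090

ranges = [1.3800, 1.9514, 1.7090]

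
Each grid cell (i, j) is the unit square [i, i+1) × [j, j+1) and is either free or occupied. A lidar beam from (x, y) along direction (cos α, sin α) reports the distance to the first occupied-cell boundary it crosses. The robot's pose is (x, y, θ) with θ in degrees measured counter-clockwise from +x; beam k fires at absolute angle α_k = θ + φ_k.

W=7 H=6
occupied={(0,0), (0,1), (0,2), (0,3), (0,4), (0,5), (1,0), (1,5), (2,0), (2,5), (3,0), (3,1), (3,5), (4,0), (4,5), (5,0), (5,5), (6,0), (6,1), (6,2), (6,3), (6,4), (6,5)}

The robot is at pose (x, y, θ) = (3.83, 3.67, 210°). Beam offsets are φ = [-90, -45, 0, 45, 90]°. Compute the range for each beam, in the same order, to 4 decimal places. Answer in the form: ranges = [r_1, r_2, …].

beam 1: φ=-90°, α=120°
  cosα=-0.5000 sinα=0.8660 | (3,3) | tMaxX 1.6600 tMaxY 0.3811 | tΔX 2.0000 tΔY 1.1547
    t=0.3811 [y] (3,4)
    t=1.5358 [y] (3,5) — stop
  → r_1 = 1.5358
beam 2: φ=-45°, α=165°
  cosα=-0.9659 sinα=0.2588 | (3,3) | tMaxX 0.8593 tMaxY 1.2750 | tΔX 1.0353 tΔY 3.8637
    t=0.8593 [x] (2,3)
    t=1.2750 [y] (2,4)
    t=1.8946 [x] (1,4)
    t=2.9298 [x] (0,4) — stop
  → r_2 = 2.9298
beam 3: φ=0°, α=210°
  cosα=-0.8660 sinα=-0.5000 | (3,3) | tMaxX 0.9584 tMaxY 1.3400 | tΔX 1.1547 tΔY 2.0000
    t=0.9584 [x] (2,3)
    t=1.3400 [y] (2,2)
    t=2.1131 [x] (1,2)
    t=3.2678 [x] (0,2) — stop
  → r_3 = 3.2678
beam 4: φ=45°, α=255°
  cosα=-0.2588 sinα=-0.9659 | (3,3) | tMaxX 3.2069 tMaxY 0.6936 | tΔX 3.8637 tΔY 1.0353
    t=0.6936 [y] (3,2)
    t=1.7289 [y] (3,1) — stop
  → r_4 = 1.7289
beam 5: φ=90°, α=300°
  cosα=0.5000 sinα=-0.8660 | (3,3) | tMaxX 0.3400 tMaxY 0.7736 | tΔX 2.0000 tΔY 1.1547
    t=0.3400 [x] (4,3)
    t=0.7736 [y] (4,2)
    t=1.9283 [y] (4,1)
    t=2.3400 [x] (5,1)
    t=3.0831 [y] (5,0) — stop
  → r_5 = 3.0831

ranges = [1.5358, 2.9298, 3.2678, 1.7289, 3.0831]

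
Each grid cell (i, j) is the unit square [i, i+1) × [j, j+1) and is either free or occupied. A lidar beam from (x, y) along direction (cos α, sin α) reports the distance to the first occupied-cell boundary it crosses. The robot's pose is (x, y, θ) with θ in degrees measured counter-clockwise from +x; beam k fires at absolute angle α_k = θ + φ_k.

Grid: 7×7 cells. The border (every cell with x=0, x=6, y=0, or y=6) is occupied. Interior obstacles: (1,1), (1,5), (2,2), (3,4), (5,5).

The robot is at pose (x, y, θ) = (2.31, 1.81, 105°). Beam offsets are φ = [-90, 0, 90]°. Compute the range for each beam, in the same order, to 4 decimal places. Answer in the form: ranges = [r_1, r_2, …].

beam 1: φ=-90°, α=15°
  dir = (cos 15°, sin 15°) = (0.9659, 0.2588); from cell (2,1)
  next x-line at t=0.7143, next y-line at t=0.7341; Δt_x=1.0353, Δt_y=3.8637
    x: enter (3,1) at t=0.7143
    y: enter (3,2) at t=0.7341
    x: enter (4,2) at t=1.7496
    x: enter (5,2) at t=2.7849
    x: enter (6,2) at t=3.8202 ← occupied
  → r_1 = 3.8202
beam 2: φ=0°, α=105°
  dir = (cos 105°, sin 105°) = (-0.2588, 0.9659); from cell (2,1)
  next x-line at t=1.1977, next y-line at t=0.1967; Δt_x=3.8637, Δt_y=1.0353
    y: enter (2,2) at t=0.1967 ← occupied
  → r_2 = 0.1967
beam 3: φ=90°, α=195°
  dir = (cos 195°, sin 195°) = (-0.9659, -0.2588); from cell (2,1)
  next x-line at t=0.3209, next y-line at t=3.1296; Δt_x=1.0353, Δt_y=3.8637
    x: enter (1,1) at t=0.3209 ← occupied
  → r_3 = 0.3209

ranges = [3.8202, 0.1967, 0.3209]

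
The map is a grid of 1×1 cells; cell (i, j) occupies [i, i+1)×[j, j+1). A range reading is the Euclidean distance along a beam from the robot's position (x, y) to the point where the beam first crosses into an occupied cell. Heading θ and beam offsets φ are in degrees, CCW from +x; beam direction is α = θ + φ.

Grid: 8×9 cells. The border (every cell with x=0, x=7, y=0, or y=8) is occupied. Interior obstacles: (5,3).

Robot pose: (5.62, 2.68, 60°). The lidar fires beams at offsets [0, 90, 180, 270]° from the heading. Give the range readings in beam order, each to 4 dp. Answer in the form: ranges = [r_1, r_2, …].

beam 1: φ=0°, α=60°
  d=(0.5000,0.8660)  start (5,2)  tX=0.7600 tY=0.3695  stride 1/|dx|=2.0000 1/|dy|=1.1547
    cross y-line → (5,3), t=0.3695 (wall)
  → r_1 = 0.3695
beam 2: φ=90°, α=150°
  d=(-0.8660,0.5000)  start (5,2)  tX=0.7159 tY=0.6400  stride 1/|dx|=1.1547 1/|dy|=2.0000
    cross y-line → (5,3), t=0.6400 (wall)
  → r_2 = 0.6400
beam 3: φ=180°, α=240°
  d=(-0.5000,-0.8660)  start (5,2)  tX=1.2400 tY=0.7852  stride 1/|dx|=2.0000 1/|dy|=1.1547
    cross y-line → (5,1), t=0.7852
    cross x-line → (4,1), t=1.2400
    cross y-line → (4,0), t=1.9399 (wall)
  → r_3 = 1.9399
beam 4: φ=270°, α=330°
  d=(0.8660,-0.5000)  start (5,2)  tX=0.4388 tY=1.3600  stride 1/|dx|=1.1547 1/|dy|=2.0000
    cross x-line → (6,2), t=0.4388
    cross y-line → (6,1), t=1.3600
    cross x-line → (7,1), t=1.5935 (wall)
  → r_4 = 1.5935

ranges = [0.3695, 0.6400, 1.9399, 1.5935]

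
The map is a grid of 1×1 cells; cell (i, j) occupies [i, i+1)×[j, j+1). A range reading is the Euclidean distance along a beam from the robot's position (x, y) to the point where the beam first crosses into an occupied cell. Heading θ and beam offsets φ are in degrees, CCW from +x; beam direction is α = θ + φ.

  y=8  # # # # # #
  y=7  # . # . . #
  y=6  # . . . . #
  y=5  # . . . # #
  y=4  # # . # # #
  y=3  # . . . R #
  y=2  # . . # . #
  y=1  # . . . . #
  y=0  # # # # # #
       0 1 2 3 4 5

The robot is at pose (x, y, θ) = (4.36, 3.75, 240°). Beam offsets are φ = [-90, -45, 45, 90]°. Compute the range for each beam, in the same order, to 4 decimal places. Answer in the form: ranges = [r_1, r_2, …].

ranges = [0.5000, 3.4785, 2.4728, 0.7390]

beam 1: φ=-90°, α=150°
  dir = (cos 150°, sin 150°) = (-0.8660, 0.5000); from cell (4,3)
  next x-line at t=0.4157, next y-line at t=0.5000; Δt_x=1.1547, Δt_y=2.0000
    x: enter (3,3) at t=0.4157
    y: enter (3,4) at t=0.5000 ← occupied
  → r_1 = 0.5000
beam 2: φ=-45°, α=195°
  dir = (cos 195°, sin 195°) = (-0.9659, -0.2588); from cell (4,3)
  next x-line at t=0.3727, next y-line at t=2.8978; Δt_x=1.0353, Δt_y=3.8637
    x: enter (3,3) at t=0.3727
    x: enter (2,3) at t=1.4080
    x: enter (1,3) at t=2.4433
    y: enter (1,2) at t=2.8978
    x: enter (0,2) at t=3.4785 ← occupied
  → r_2 = 3.4785
beam 3: φ=45°, α=285°
  dir = (cos 285°, sin 285°) = (0.2588, -0.9659); from cell (4,3)
  next x-line at t=2.4728, next y-line at t=0.7765; Δt_x=3.8637, Δt_y=1.0353
    y: enter (4,2) at t=0.7765
    y: enter (4,1) at t=1.8117
    x: enter (5,1) at t=2.4728 ← occupied
  → r_3 = 2.4728
beam 4: φ=90°, α=330°
  dir = (cos 330°, sin 330°) = (0.8660, -0.5000); from cell (4,3)
  next x-line at t=0.7390, next y-line at t=1.5000; Δt_x=1.1547, Δt_y=2.0000
    x: enter (5,3) at t=0.7390 ← occupied
  → r_4 = 0.7390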